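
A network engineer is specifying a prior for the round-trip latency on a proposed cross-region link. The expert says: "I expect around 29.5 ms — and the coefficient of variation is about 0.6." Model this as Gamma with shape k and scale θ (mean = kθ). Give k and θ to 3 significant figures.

For Gamma(k, scale θ): mean = kθ, variance = kθ², so CV = 1/√k.
CV = 0.6, hence k = 1/CV² = 2.78.
Then θ = mean/k = 29.5/2.78 = 10.6.

k ≈ 2.78, θ ≈ 10.6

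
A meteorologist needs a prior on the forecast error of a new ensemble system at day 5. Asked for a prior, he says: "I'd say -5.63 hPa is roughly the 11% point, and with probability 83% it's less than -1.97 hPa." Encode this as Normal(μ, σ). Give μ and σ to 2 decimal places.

μ = -3.57, σ = 1.68

The p-quantile of Normal(μ,σ) is μ + z_p·σ, with z_{0.11} = -1.227 and z_{0.83} = 0.9542.
Eliminate σ: μ = (z₂·x₁ − z₁·x₂)/(z₂ − z₁) = (0.9542·-5.63 − (-1.227)·-1.97)/2.181 = -3.57.
Then σ = (x₂ − x₁)/(z₂ − z₁) = (-1.97 − -5.63)/2.181 = 1.68.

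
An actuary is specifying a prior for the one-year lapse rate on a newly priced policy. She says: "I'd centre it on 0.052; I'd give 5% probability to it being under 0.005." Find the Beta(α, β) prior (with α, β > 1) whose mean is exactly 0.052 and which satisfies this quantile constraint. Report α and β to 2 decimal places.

With mean 0.052 fixed, write α = 0.052s, β = 0.948s where s = α+β.
Need P(θ < 0.005) = 0.05 under Beta(0.052s, 0.948s). Normal approximation: (q−m)/√(m(1−m)/s) ≈ z_{0.05} = -1.64, so s ≈ 0.052·0.948·(-1.64)²/(0.005−0.052)² = 60.4.
At s = 60.4: P(θ<0.005) ≈ 0.002. Adjusting to match 0.05 gives s ≈ 25.14.
So α = 0.052·25.14 ≈ 1.31, β = 0.948·25.14 ≈ 23.84.

α ≈ 1.31, β ≈ 23.84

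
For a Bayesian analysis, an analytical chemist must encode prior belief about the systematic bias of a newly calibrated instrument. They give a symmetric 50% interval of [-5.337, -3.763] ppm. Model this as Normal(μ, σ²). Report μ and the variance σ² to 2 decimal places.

A symmetric 50% interval runs μ ± z·σ with z = 0.6745.
Half-width = 0.787, so σ = 0.787/0.6745 = 1.167 and σ² = 1.36.
μ is the interval midpoint, -4.55.

μ = -4.55, σ² = 1.36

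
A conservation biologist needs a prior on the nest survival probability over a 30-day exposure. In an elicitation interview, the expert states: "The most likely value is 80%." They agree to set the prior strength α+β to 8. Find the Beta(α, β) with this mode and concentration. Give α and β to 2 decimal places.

For α,β > 1 the Beta mode is (α−1)/(α+β−2). With α+β = 8, the mode is (α−1)/6.
Set (α−1)/6 = 0.8 → α = 1 + 0.8·6 = 5.80.
β = 8 − α = 2.20.

α = 5.80, β = 2.20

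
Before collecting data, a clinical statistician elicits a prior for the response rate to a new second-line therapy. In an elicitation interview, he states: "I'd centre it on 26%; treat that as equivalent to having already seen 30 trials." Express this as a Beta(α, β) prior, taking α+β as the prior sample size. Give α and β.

Under the effective-sample-size interpretation, Beta(α, β) has prior mean α/(α+β) and prior sample size α+β.
So α+β = 30 and α/(α+β) = 0.26, giving α = 0.26·30 = 7.8 and β = 30 − 7.8 = 22.2.

α = 7.8, β = 22.2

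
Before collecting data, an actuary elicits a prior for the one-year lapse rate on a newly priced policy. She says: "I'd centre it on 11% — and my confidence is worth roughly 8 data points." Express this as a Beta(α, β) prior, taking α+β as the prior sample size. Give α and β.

α = 0.88, β = 7.12

Under the effective-sample-size interpretation, Beta(α, β) has prior mean α/(α+β) and prior sample size α+β.
So α+β = 8 and α/(α+β) = 0.11, giving α = 0.11·8 = 0.88 and β = 8 − 0.88 = 7.12.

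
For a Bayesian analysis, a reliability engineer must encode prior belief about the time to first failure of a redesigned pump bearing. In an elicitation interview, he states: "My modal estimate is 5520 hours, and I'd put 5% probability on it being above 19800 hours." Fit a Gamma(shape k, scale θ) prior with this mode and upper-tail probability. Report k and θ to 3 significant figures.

Gamma(k,θ) with k>1 has mode (k−1)θ, so θ = 5520/(k−1).
Need P(X < 19800) = 0.95 with θ tied to k this way. Start at k = 2, θ = 5520: P(X<19800) ≈ 0.873.
Too low — raise k to concentrate. Iterating converges to k ≈ 2.58.
Then θ = 5520/(2.58−1) ≈ 3500.

k ≈ 2.58, θ ≈ 3500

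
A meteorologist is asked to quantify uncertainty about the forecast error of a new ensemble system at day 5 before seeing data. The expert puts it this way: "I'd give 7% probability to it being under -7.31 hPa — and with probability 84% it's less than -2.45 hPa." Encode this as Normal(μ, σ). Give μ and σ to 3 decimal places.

μ = -4.407, σ = 1.967

For Normal(μ,σ), the p-quantile is μ + z_p·σ. Here z_{0.07} = -1.476, z_{0.84} = 0.9945.
So -7.31 = μ − 1.476σ and -2.45 = μ + 0.9945σ.
Subtracting: σ = (-2.45 − -7.31)/(0.9945 − (-1.476)) = 1.967.
Then μ = -7.31 − (-1.476)·1.967 = -4.407.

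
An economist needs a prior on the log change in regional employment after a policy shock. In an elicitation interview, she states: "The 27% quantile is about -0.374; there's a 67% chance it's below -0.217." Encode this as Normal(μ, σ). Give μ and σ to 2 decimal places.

The p-quantile of Normal(μ,σ) is μ + z_p·σ, with z_{0.27} = -0.6128 and z_{0.67} = 0.4399.
Eliminate σ: μ = (z₂·x₁ − z₁·x₂)/(z₂ − z₁) = (0.4399·-0.374 − (-0.6128)·-0.217)/1.053 = -0.28.
Then σ = (x₂ − x₁)/(z₂ − z₁) = (-0.217 − -0.374)/1.053 = 0.15.

μ = -0.28, σ = 0.15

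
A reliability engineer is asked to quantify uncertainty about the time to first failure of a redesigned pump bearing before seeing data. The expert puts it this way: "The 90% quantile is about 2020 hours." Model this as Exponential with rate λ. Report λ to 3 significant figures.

λ ≈ 0.00114

P(T < 2020.0) = 1 − e^(−λ·2020.0) = 0.9, so λ = −ln(1−0.9)/2020.0 = −ln(0.1)/2020.0 = 0.00114.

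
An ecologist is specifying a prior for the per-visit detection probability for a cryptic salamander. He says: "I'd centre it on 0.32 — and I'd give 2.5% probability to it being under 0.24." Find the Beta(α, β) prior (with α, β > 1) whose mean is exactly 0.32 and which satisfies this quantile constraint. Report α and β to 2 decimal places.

With mean 0.32 fixed, write α = 0.32s, β = 0.68s where s = α+β.
Need P(θ < 0.24) = 0.025 under Beta(0.32s, 0.68s). Normal approximation: (q−m)/√(m(1−m)/s) ≈ z_{0.025} = -1.96, so s ≈ 0.32·0.68·(-1.96)²/(0.24−0.32)² = 130.6.
At s = 130.6: P(θ<0.24) ≈ 0.020. Adjusting to match 0.025 gives s ≈ 120.29.
So α = 0.32·120.29 ≈ 38.49, β = 0.68·120.29 ≈ 81.79.

α ≈ 38.49, β ≈ 81.79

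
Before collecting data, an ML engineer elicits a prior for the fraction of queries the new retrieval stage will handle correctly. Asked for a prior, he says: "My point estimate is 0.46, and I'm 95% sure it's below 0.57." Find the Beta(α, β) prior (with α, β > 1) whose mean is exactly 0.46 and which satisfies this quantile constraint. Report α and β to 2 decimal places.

α ≈ 25.54, β ≈ 29.98

With mean 0.46 fixed, write α = 0.46s, β = 0.54s where s = α+β.
Need P(θ < 0.57) = 0.95 under Beta(0.46s, 0.54s). Normal approximation: (q−m)/√(m(1−m)/s) ≈ z_{0.95} = 1.64, so s ≈ 0.46·0.54·(1.64)²/(0.57−0.46)² = 55.5.
At s = 55.5: P(θ<0.57) ≈ 0.950. Adjusting to match 0.95 gives s ≈ 55.51.
So α = 0.46·55.51 ≈ 25.54, β = 0.54·55.51 ≈ 29.98.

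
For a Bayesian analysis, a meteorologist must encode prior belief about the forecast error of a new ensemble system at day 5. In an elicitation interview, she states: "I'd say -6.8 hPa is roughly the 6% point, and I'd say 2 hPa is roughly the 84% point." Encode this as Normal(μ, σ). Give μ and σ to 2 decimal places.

μ = -1.43, σ = 3.45

The p-quantile of Normal(μ,σ) is μ + z_p·σ, with z_{0.06} = -1.555 and z_{0.84} = 0.9945.
Eliminate σ: μ = (z₂·x₁ − z₁·x₂)/(z₂ − z₁) = (0.9945·-6.8 − (-1.555)·2)/2.549 = -1.43.
Then σ = (x₂ − x₁)/(z₂ − z₁) = (2 − -6.8)/2.549 = 3.45.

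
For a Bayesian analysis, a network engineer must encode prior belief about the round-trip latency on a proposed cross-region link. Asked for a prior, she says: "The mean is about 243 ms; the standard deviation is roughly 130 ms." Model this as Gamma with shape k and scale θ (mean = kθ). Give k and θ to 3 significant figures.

For Gamma(k, scale θ): mean = kθ, variance = kθ², so CV = 1/√k.
CV = SD/mean = 130/243 = 0.535, hence k = 1/CV² = 3.49.
Then θ = mean/k = 243/3.49 = 69.5.

k ≈ 3.49, θ ≈ 69.5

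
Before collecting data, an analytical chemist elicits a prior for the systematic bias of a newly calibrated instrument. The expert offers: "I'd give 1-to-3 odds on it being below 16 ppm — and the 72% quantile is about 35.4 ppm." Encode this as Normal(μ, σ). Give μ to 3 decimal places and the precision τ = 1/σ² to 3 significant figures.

For Normal(μ,σ), the p-quantile is μ + z_p·σ. Here z_{0.25} = -0.6745, z_{0.72} = 0.5828.
So 16 = μ − 0.6745σ and 35.4 = μ + 0.5828σ.
Subtracting: σ = (35.4 − 16)/(0.5828 − (-0.6745)) = 15.430.
Then μ = 16 − (-0.6745)·15.430 = 26.407.
Precision τ = 1/σ² = 1/15.43² = 0.0042.

μ = 26.407, τ = 0.0042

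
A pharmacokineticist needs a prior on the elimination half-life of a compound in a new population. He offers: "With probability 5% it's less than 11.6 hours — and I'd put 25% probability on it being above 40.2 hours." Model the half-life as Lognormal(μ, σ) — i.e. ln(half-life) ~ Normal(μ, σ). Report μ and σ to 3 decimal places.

μ ≈ 3.332, σ ≈ 0.536

If T ~ Lognormal(μ,σ) then ln T ~ Normal(μ,σ), so the p-quantile of ln T is μ + z_p·σ.
ln(11.6) = 2.451 and ln(40.2) = 3.694; z_{0.05} = -1.645, z_{0.75} = 0.6745.
σ = (3.694 − 2.451)/(0.6745 − (-1.645)) = 0.536.
μ = 2.451 − (-1.645)·0.536 = 3.332.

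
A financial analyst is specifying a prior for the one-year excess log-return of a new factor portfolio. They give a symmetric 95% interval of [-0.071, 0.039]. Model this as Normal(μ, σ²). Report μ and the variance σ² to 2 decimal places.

μ = -0.02, σ² = 0.00

A symmetric 95% interval runs μ ± z·σ with z = 1.96.
Half-width = 0.055, so σ = 0.055/1.96 = 0.028 and σ² = 0.00.
μ is the interval midpoint, -0.02.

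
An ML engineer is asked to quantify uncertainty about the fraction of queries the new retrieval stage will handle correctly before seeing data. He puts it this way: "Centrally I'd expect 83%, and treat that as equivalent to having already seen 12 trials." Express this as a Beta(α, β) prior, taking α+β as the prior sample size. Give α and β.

α = 9.96, β = 2.04

Under the effective-sample-size interpretation, Beta(α, β) has prior mean α/(α+β) and prior sample size α+β.
So α+β = 12 and α/(α+β) = 0.83, giving α = 0.83·12 = 9.96 and β = 12 − 9.96 = 2.04.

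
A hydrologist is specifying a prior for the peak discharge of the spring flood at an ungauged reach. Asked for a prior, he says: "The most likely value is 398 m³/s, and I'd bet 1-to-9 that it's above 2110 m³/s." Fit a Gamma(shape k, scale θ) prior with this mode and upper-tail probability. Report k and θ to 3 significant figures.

k ≈ 1.63, θ ≈ 635

Gamma(k,θ) with k>1 has mode (k−1)θ, so θ = 398/(k−1).
Need P(X < 2110) = 0.9 with θ tied to k this way. Start at k = 2, θ = 398: P(X<2110) ≈ 0.969.
Too high — lower k to spread out. Iterating converges to k ≈ 1.63.
Then θ = 398/(1.63−1) ≈ 635.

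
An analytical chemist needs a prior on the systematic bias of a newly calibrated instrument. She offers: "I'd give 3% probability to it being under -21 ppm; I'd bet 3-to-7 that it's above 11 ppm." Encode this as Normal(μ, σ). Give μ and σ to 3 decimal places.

The p-quantile of Normal(μ,σ) is μ + z_p·σ, with z_{0.03} = -1.881 and z_{0.7} = 0.5244.
Eliminate σ: μ = (z₂·x₁ − z₁·x₂)/(z₂ − z₁) = (0.5244·-21 − (-1.881)·11)/2.405 = 4.023.
Then σ = (x₂ − x₁)/(z₂ − z₁) = (11 − -21)/2.405 = 13.305.

μ = 4.023, σ = 13.305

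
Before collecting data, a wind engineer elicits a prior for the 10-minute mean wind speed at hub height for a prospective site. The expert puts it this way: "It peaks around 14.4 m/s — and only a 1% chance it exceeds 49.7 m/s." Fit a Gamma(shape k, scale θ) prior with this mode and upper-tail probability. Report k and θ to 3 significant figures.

k ≈ 3.83, θ ≈ 5.08

Gamma(k,θ) with k>1 has mode (k−1)θ, so θ = 14.4/(k−1).
Need P(X < 49.7) = 0.99 with θ tied to k this way. Start at k = 2, θ = 14.4: P(X<49.7) ≈ 0.859.
Too low — raise k to concentrate. Iterating converges to k ≈ 3.83.
Then θ = 14.4/(3.83−1) ≈ 5.08.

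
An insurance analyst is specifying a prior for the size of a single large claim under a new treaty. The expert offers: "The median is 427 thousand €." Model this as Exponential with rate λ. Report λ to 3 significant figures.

λ ≈ 0.00162

Exponential median = ln 2 / λ, so λ = ln 2 / 427.0 = 0.00162.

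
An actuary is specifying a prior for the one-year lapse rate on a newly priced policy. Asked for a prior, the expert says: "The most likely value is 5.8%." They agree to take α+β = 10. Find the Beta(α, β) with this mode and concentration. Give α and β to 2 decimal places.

For α,β > 1 the Beta mode is (α−1)/(α+β−2). With α+β = 10, the mode is (α−1)/8.
Set (α−1)/8 = 0.058 → α = 1 + 0.058·8 = 1.46.
β = 10 − α = 8.54.

α = 1.46, β = 8.54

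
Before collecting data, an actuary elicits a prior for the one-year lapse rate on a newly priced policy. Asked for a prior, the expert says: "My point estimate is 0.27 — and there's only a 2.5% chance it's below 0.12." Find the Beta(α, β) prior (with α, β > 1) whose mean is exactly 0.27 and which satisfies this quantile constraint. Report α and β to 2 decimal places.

With mean 0.27 fixed, write α = 0.27s, β = 0.73s where s = α+β.
Need P(θ < 0.12) = 0.025 under Beta(0.27s, 0.73s). Normal approximation: (q−m)/√(m(1−m)/s) ≈ z_{0.025} = -1.96, so s ≈ 0.27·0.73·(-1.96)²/(0.12−0.27)² = 33.7.
At s = 33.7: P(θ<0.12) ≈ 0.011. Adjusting to match 0.025 gives s ≈ 25.46.
So α = 0.27·25.46 ≈ 6.87, β = 0.73·25.46 ≈ 18.59.

α ≈ 6.87, β ≈ 18.59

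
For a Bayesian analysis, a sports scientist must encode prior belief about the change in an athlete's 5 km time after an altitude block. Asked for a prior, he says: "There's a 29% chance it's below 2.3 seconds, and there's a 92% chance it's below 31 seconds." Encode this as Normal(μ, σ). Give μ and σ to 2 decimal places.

For Normal(μ,σ), the p-quantile is μ + z_p·σ. Here z_{0.29} = -0.5534, z_{0.92} = 1.405.
So 2.3 = μ − 0.5534σ and 31 = μ + 1.405σ.
Subtracting: σ = (31 − 2.3)/(1.405 − (-0.5534)) = 14.65.
Then μ = 2.3 − (-0.5534)·14.65 = 10.41.

μ = 10.41, σ = 14.65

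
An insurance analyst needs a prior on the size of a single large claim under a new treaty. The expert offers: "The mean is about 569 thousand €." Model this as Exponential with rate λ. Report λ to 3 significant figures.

Exponential mean = 1/λ, so λ = 1/569.0 = 0.00176.

λ ≈ 0.00176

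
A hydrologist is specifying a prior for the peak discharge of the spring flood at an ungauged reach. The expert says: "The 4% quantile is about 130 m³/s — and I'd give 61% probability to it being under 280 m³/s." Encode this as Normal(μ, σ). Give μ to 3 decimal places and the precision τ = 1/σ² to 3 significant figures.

μ = 259.361, τ = 0.000183

For Normal(μ,σ), the p-quantile is μ + z_p·σ. Here z_{0.04} = -1.751, z_{0.61} = 0.2793.
So 130 = μ − 1.751σ and 280 = μ + 0.2793σ.
Subtracting: σ = (280 − 130)/(0.2793 − (-1.751)) = 73.891.
Then μ = 130 − (-1.751)·73.891 = 259.361.
Precision τ = 1/σ² = 1/73.89² = 0.000183.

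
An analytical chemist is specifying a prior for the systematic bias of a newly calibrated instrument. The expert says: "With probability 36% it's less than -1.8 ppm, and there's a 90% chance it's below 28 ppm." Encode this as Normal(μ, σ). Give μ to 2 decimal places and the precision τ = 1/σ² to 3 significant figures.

μ = 4.71, τ = 0.00303

For Normal(μ,σ), the p-quantile is μ + z_p·σ. Here z_{0.36} = -0.3585, z_{0.9} = 1.282.
So -1.8 = μ − 0.3585σ and 28 = μ + 1.282σ.
Subtracting: σ = (28 − -1.8)/(1.282 − (-0.3585)) = 18.17.
Then μ = -1.8 − (-0.3585)·18.17 = 4.71.
Precision τ = 1/σ² = 1/18.17² = 0.00303.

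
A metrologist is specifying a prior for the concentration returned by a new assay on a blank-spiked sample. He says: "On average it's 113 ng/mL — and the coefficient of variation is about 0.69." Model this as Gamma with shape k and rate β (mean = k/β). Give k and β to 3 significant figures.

For Gamma(k, rate β): mean = k/β, variance = k/β², so CV = 1/√k.
CV = 0.69, hence k = 1/CV² = 2.1.
Then β = k/mean = 2.1/113 = 0.0186.

k ≈ 2.1, β ≈ 0.0186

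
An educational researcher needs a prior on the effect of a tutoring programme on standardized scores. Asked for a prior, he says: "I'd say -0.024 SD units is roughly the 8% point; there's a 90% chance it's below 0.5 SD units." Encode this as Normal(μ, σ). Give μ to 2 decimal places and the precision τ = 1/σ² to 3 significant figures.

For Normal(μ,σ), the p-quantile is μ + z_p·σ. Here z_{0.08} = -1.405, z_{0.9} = 1.282.
So -0.024 = μ − 1.405σ and 0.5 = μ + 1.282σ.
Subtracting: σ = (0.5 − -0.024)/(1.282 − (-1.405)) = 0.20.
Then μ = -0.024 − (-1.405)·0.20 = 0.25.
Precision τ = 1/σ² = 1/0.195² = 26.3.

μ = 0.25, τ = 26.3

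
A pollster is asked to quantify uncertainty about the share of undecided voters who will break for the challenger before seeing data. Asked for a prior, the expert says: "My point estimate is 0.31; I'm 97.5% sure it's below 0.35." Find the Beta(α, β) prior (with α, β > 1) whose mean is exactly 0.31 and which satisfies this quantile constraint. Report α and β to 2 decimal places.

With mean 0.31 fixed, write α = 0.31s, β = 0.69s where s = α+β.
Need P(θ < 0.35) = 0.975 under Beta(0.31s, 0.69s). Normal approximation: (q−m)/√(m(1−m)/s) ≈ z_{0.975} = 1.96, so s ≈ 0.31·0.69·(1.96)²/(0.35−0.31)² = 513.6.
At s = 513.6: P(θ<0.35) ≈ 0.973. Adjusting to match 0.975 gives s ≈ 529.91.
So α = 0.31·529.91 ≈ 164.27, β = 0.69·529.91 ≈ 365.64.

α ≈ 164.27, β ≈ 365.64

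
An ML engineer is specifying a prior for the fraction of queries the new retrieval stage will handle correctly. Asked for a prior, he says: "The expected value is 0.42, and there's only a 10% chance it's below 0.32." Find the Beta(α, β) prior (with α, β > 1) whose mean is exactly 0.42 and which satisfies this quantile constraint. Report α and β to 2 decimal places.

With mean 0.42 fixed, write α = 0.42s, β = 0.58s where s = α+β.
Need P(θ < 0.32) = 0.1 under Beta(0.42s, 0.58s). Normal approximation: (q−m)/√(m(1−m)/s) ≈ z_{0.1} = -1.28, so s ≈ 0.42·0.58·(-1.28)²/(0.32−0.42)² = 40.0.
At s = 40.0: P(θ<0.32) ≈ 0.097. Adjusting to match 0.1 gives s ≈ 38.92.
So α = 0.42·38.92 ≈ 16.35, β = 0.58·38.92 ≈ 22.58.

α ≈ 16.35, β ≈ 22.58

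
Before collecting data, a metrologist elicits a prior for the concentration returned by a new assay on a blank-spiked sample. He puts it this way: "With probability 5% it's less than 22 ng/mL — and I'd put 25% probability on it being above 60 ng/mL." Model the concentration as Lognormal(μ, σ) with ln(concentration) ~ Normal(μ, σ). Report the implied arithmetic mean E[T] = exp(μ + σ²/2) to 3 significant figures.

E[T] ≈ 49.2 ng/mL

If T ~ Lognormal(μ,σ) then ln T ~ Normal(μ,σ), so the p-quantile of ln T is μ + z_p·σ.
ln(22) = 3.091 and ln(60) = 4.094; z_{0.05} = -1.645, z_{0.75} = 0.6745.
σ = (4.094 − 3.091)/(0.6745 − (-1.645)) = 0.433.
μ = 3.091 − (-1.645)·0.433 = 3.803.
E[T] = exp(μ + σ²/2) = exp(3.803 + 0.0936) = 49.2 ng/mL.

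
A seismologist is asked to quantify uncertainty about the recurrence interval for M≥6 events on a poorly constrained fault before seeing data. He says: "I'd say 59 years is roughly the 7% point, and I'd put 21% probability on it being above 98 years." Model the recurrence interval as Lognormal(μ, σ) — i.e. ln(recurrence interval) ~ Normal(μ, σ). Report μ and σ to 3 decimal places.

μ ≈ 4.406, σ ≈ 0.222

If T ~ Lognormal(μ,σ) then ln T ~ Normal(μ,σ), so the p-quantile of ln T is μ + z_p·σ.
ln(59) = 4.078 and ln(98) = 4.585; z_{0.07} = -1.476, z_{0.79} = 0.8064.
σ = (4.585 − 4.078)/(0.8064 − (-1.476)) = 0.222.
μ = 4.078 − (-1.476)·0.222 = 4.406.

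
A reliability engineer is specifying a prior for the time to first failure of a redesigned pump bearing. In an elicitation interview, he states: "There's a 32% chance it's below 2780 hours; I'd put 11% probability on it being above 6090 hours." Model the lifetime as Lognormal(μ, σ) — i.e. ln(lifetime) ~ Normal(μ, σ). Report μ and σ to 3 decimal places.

If T ~ Lognormal(μ,σ) then ln T ~ Normal(μ,σ), so the p-quantile of ln T is μ + z_p·σ.
ln(2780) = 7.93 and ln(6090) = 8.714; z_{0.32} = -0.4677, z_{0.89} = 1.227.
σ = (8.714 − 7.93)/(1.227 − (-0.4677)) = 0.463.
μ = 7.93 − (-0.4677)·0.463 = 8.147.

μ ≈ 8.147, σ ≈ 0.463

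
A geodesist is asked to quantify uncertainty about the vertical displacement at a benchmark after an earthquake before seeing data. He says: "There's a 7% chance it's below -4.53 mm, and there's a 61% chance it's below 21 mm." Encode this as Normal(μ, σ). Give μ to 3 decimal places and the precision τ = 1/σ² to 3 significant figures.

For Normal(μ,σ), the p-quantile is μ + z_p·σ. Here z_{0.07} = -1.476, z_{0.61} = 0.2793.
So -4.53 = μ − 1.476σ and 21 = μ + 0.2793σ.
Subtracting: σ = (21 − -4.53)/(0.2793 − (-1.476)) = 14.546.
Then μ = -4.53 − (-1.476)·14.546 = 16.937.
Precision τ = 1/σ² = 1/14.55² = 0.00473.

μ = 16.937, τ = 0.00473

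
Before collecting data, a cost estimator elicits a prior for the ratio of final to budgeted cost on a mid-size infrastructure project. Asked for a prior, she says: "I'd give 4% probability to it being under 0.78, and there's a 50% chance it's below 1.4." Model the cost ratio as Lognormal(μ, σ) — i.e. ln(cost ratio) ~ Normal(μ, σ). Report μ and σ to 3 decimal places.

If T ~ Lognormal(μ,σ) then ln T ~ Normal(μ,σ), so the p-quantile of ln T is μ + z_p·σ.
ln(0.78) = -0.2485 and ln(1.4) = 0.3365; z_{0.04} = -1.751, z_{0.5} = 0.
σ = (0.3365 − -0.2485)/(0 − (-1.751)) = 0.334.
μ = -0.2485 − (-1.751)·0.334 = 0.336.

μ ≈ 0.336, σ ≈ 0.334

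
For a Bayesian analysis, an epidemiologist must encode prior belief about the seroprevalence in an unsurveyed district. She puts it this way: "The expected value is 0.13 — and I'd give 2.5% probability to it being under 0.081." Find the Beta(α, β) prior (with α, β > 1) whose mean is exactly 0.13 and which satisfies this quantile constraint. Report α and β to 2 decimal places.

With mean 0.13 fixed, write α = 0.13s, β = 0.87s where s = α+β.
Need P(θ < 0.081) = 0.025 under Beta(0.13s, 0.87s). Normal approximation: (q−m)/√(m(1−m)/s) ≈ z_{0.025} = -1.96, so s ≈ 0.13·0.87·(-1.96)²/(0.081−0.13)² = 181.0.
At s = 181.0: P(θ<0.081) ≈ 0.015. Adjusting to match 0.025 gives s ≈ 148.30.
So α = 0.13·148.30 ≈ 19.28, β = 0.87·148.30 ≈ 129.02.

α ≈ 19.28, β ≈ 129.02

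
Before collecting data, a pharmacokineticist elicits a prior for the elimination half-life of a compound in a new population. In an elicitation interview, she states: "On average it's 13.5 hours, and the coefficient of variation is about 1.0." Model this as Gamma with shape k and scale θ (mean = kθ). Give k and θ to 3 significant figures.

k ≈ 1, θ ≈ 13.5

For Gamma(k, scale θ): mean = kθ, variance = kθ², so CV = 1/√k.
CV = 1.0, hence k = 1/CV² = 1.
Then θ = mean/k = 13.5/1 = 13.5.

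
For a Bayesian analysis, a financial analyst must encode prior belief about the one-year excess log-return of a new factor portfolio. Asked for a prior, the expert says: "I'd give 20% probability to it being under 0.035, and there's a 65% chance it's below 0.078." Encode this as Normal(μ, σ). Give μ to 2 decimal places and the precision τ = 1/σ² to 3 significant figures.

μ = 0.06, τ = 814

For Normal(μ,σ), the p-quantile is μ + z_p·σ. Here z_{0.2} = -0.8416, z_{0.65} = 0.3853.
So 0.035 = μ − 0.8416σ and 0.078 = μ + 0.3853σ.
Subtracting: σ = (0.078 − 0.035)/(0.3853 − (-0.8416)) = 0.04.
Then μ = 0.035 − (-0.8416)·0.04 = 0.06.
Precision τ = 1/σ² = 1/0.03505² = 814.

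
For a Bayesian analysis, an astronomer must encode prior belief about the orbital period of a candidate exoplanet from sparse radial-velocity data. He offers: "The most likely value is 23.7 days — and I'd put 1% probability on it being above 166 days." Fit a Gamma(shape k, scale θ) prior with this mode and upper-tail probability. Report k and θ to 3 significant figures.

Gamma(k,θ) with k>1 has mode (k−1)θ, so θ = 23.7/(k−1).
Need P(X < 166) = 0.99 with θ tied to k this way. Start at k = 2, θ = 23.7: P(X<166) ≈ 0.993.
Too high — lower k to spread out. Iterating converges to k ≈ 1.93.
Then θ = 23.7/(1.93−1) ≈ 25.5.

k ≈ 1.93, θ ≈ 25.5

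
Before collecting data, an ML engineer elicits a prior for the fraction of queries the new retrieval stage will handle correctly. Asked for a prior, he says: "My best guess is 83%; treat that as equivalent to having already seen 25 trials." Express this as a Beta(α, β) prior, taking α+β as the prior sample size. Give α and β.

Under the effective-sample-size interpretation, Beta(α, β) has prior mean α/(α+β) and prior sample size α+β.
So α+β = 25 and α/(α+β) = 0.83, giving α = 0.83·25 = 20.75 and β = 25 − 20.75 = 4.25.

α = 20.75, β = 4.25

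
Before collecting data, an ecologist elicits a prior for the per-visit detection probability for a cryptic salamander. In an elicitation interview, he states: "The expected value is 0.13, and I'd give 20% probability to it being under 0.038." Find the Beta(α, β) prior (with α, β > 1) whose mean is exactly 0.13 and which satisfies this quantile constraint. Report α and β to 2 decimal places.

α ≈ 1.15, β ≈ 7.70

With mean 0.13 fixed, write α = 0.13s, β = 0.87s where s = α+β.
Need P(θ < 0.038) = 0.2 under Beta(0.13s, 0.87s). Normal approximation: (q−m)/√(m(1−m)/s) ≈ z_{0.2} = -0.842, so s ≈ 0.13·0.87·(-0.842)²/(0.038−0.13)² = 9.5.
At s = 9.5: P(θ<0.038) ≈ 0.187. Adjusting to match 0.2 gives s ≈ 8.85.
So α = 0.13·8.85 ≈ 1.15, β = 0.87·8.85 ≈ 7.70.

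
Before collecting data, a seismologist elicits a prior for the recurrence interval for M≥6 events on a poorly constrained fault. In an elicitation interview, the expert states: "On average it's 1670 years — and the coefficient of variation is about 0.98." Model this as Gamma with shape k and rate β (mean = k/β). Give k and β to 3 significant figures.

k ≈ 1.04, β ≈ 0.000623

For Gamma(k, rate β): mean = k/β, variance = k/β², so CV = 1/√k.
CV = 0.98, hence k = 1/CV² = 1.04.
Then β = k/mean = 1.04/1670 = 0.000623.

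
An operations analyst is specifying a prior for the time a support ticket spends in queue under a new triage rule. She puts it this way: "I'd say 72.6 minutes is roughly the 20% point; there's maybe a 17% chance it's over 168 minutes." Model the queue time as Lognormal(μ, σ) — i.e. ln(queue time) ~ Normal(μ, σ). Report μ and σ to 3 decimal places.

If T ~ Lognormal(μ,σ) then ln T ~ Normal(μ,σ), so the p-quantile of ln T is μ + z_p·σ.
ln(72.6) = 4.285 and ln(168) = 5.124; z_{0.2} = -0.8416, z_{0.83} = 0.9542.
σ = (5.124 − 4.285)/(0.9542 − (-0.8416)) = 0.467.
μ = 4.285 − (-0.8416)·0.467 = 4.678.

μ ≈ 4.678, σ ≈ 0.467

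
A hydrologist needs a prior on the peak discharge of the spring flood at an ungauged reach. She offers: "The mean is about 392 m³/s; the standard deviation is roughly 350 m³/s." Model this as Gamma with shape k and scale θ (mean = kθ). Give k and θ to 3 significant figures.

k ≈ 1.25, θ ≈ 312

For Gamma(k, scale θ): mean = kθ, variance = kθ², so CV = 1/√k.
CV = SD/mean = 350/392 = 0.8929, hence k = 1/CV² = 1.25.
Then θ = mean/k = 392/1.25 = 312.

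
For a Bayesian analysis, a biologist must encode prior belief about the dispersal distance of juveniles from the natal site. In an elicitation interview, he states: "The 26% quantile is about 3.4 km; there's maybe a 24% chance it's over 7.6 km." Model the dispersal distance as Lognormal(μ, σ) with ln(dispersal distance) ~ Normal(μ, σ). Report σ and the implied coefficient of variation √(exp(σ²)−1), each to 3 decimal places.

If T ~ Lognormal(μ,σ) then ln T ~ Normal(μ,σ), so the p-quantile of ln T is μ + z_p·σ.
ln(3.4) = 1.224 and ln(7.6) = 2.028; z_{0.26} = -0.6433, z_{0.76} = 0.7063.
σ = (2.028 − 1.224)/(0.7063 − (-0.6433)) = 0.596.
μ = 1.224 − (-0.6433)·0.596 = 1.607.
CV = √(exp(σ²)−1) = √(exp(0.3552)−1) = 0.653.

σ ≈ 0.596, CV ≈ 0.653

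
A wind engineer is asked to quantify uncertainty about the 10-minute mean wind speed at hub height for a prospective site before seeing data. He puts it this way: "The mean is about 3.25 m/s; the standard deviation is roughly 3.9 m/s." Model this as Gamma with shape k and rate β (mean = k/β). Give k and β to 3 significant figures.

For Gamma(k, rate β): mean = k/β, variance = k/β², so CV = 1/√k.
CV = SD/mean = 3.9/3.25 = 1.2, hence k = 1/CV² = 0.694.
Then β = k/mean = 0.694/3.25 = 0.214.

k ≈ 0.694, β ≈ 0.214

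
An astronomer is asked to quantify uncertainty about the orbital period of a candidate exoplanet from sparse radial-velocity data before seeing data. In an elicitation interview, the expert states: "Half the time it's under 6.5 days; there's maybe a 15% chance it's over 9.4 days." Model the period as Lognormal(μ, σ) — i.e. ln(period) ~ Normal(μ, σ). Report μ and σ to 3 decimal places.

μ ≈ 1.872, σ ≈ 0.356

If T ~ Lognormal(μ,σ) then ln T ~ Normal(μ,σ), so the p-quantile of ln T is μ + z_p·σ.
ln(6.5) = 1.872 and ln(9.4) = 2.241; z_{0.5} = 0, z_{0.85} = 1.036.
σ = (2.241 − 1.872)/(1.036 − (0)) = 0.356.
μ = 1.872 − (0)·0.356 = 1.872.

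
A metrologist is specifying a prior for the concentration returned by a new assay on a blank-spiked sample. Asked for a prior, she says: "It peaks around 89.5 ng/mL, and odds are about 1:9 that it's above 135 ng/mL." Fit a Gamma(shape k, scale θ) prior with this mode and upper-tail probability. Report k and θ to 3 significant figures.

Gamma(k,θ) with k>1 has mode (k−1)θ, so θ = 89.5/(k−1).
Need P(X < 135) = 0.9 with θ tied to k this way. Start at k = 2, θ = 89.5: P(X<135) ≈ 0.445.
Too low — raise k to concentrate. Iterating converges to k ≈ 12.
Then θ = 89.5/(12−1) ≈ 8.12.

k ≈ 12, θ ≈ 8.12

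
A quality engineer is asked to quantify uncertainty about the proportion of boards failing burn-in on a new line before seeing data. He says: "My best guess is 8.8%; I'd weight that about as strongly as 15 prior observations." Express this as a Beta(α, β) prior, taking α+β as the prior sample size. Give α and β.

Under the effective-sample-size interpretation, Beta(α, β) has prior mean α/(α+β) and prior sample size α+β.
So α+β = 15 and α/(α+β) = 0.088, giving α = 0.088·15 = 1.32 and β = 15 − 1.32 = 13.68.

α = 1.32, β = 13.68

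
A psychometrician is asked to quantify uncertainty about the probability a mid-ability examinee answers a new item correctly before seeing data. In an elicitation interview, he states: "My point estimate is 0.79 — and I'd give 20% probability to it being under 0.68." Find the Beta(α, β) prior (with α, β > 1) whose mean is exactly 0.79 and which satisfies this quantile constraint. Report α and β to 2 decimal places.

With mean 0.79 fixed, write α = 0.79s, β = 0.21s where s = α+β.
Need P(θ < 0.68) = 0.2 under Beta(0.79s, 0.21s). Normal approximation: (q−m)/√(m(1−m)/s) ≈ z_{0.2} = -0.842, so s ≈ 0.79·0.21·(-0.842)²/(0.68−0.79)² = 9.7.
At s = 9.7: P(θ<0.68) ≈ 0.186. Adjusting to match 0.2 gives s ≈ 8.11.
So α = 0.79·8.11 ≈ 6.41, β = 0.21·8.11 ≈ 1.70.

α ≈ 6.41, β ≈ 1.70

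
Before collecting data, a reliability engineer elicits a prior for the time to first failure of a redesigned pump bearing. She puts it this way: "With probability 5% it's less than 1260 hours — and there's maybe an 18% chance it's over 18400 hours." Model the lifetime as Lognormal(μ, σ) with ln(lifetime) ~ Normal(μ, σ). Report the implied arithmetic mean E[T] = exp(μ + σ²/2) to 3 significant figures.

If T ~ Lognormal(μ,σ) then ln T ~ Normal(μ,σ), so the p-quantile of ln T is μ + z_p·σ.
ln(1260) = 7.139 and ln(18400) = 9.82; z_{0.05} = -1.645, z_{0.82} = 0.9154.
σ = (9.82 − 7.139)/(0.9154 − (-1.645)) = 1.047.
μ = 7.139 − (-1.645)·1.047 = 8.861.
E[T] = exp(μ + σ²/2) = exp(8.861 + 0.5484) = 12200 hours.

E[T] ≈ 12200 hours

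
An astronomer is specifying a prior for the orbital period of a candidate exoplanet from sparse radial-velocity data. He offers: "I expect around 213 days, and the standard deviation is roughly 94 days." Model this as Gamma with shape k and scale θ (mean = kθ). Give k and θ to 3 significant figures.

For Gamma(k, scale θ): mean = kθ, variance = kθ², so CV = 1/√k.
CV = SD/mean = 94/213 = 0.4413, hence k = 1/CV² = 5.13.
Then θ = mean/k = 213/5.13 = 41.5.

k ≈ 5.13, θ ≈ 41.5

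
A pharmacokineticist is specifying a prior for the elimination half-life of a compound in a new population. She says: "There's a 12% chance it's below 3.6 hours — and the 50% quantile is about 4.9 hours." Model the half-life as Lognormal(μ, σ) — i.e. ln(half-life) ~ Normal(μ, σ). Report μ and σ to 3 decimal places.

If T ~ Lognormal(μ,σ) then ln T ~ Normal(μ,σ), so the p-quantile of ln T is μ + z_p·σ.
ln(3.6) = 1.281 and ln(4.9) = 1.589; z_{0.12} = -1.175, z_{0.5} = 0.
σ = (1.589 − 1.281)/(0 − (-1.175)) = 0.262.
μ = 1.281 − (-1.175)·0.262 = 1.589.

μ ≈ 1.589, σ ≈ 0.262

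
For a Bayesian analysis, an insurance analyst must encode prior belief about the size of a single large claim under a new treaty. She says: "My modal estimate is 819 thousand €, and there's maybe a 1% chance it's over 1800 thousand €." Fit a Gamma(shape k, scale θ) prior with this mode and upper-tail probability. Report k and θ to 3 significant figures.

k ≈ 8.78, θ ≈ 105

Gamma(k,θ) with k>1 has mode (k−1)θ, so θ = 819/(k−1).
Need P(X < 1800) = 0.99 with θ tied to k this way. Start at k = 2, θ = 819: P(X<1800) ≈ 0.645.
Too low — raise k to concentrate. Iterating converges to k ≈ 8.78.
Then θ = 819/(8.78−1) ≈ 105.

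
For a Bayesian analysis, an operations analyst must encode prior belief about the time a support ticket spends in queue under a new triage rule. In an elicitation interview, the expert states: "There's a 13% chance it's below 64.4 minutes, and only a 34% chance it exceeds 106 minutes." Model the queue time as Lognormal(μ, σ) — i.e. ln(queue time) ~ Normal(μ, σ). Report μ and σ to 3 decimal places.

If T ~ Lognormal(μ,σ) then ln T ~ Normal(μ,σ), so the p-quantile of ln T is μ + z_p·σ.
ln(64.4) = 4.165 and ln(106) = 4.663; z_{0.13} = -1.126, z_{0.66} = 0.4125.
σ = (4.663 − 4.165)/(0.4125 − (-1.126)) = 0.324.
μ = 4.165 − (-1.126)·0.324 = 4.530.

μ ≈ 4.530, σ ≈ 0.324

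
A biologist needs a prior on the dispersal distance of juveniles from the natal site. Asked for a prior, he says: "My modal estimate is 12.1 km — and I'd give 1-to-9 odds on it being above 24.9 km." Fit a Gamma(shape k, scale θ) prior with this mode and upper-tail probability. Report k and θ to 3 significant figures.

Gamma(k,θ) with k>1 has mode (k−1)θ, so θ = 12.1/(k−1).
Need P(X < 24.9) = 0.9 with θ tied to k this way. Start at k = 2, θ = 12.1: P(X<24.9) ≈ 0.609.
Too low — raise k to concentrate. Iterating converges to k ≈ 4.69.
Then θ = 12.1/(4.69−1) ≈ 3.28.

k ≈ 4.69, θ ≈ 3.28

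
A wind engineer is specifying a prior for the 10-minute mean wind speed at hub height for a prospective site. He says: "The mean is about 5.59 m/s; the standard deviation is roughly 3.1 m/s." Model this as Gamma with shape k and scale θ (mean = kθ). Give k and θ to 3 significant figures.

k ≈ 3.25, θ ≈ 1.72

For Gamma(k, scale θ): mean = kθ, variance = kθ², so CV = 1/√k.
CV = SD/mean = 3.1/5.59 = 0.5546, hence k = 1/CV² = 3.25.
Then θ = mean/k = 5.59/3.25 = 1.72.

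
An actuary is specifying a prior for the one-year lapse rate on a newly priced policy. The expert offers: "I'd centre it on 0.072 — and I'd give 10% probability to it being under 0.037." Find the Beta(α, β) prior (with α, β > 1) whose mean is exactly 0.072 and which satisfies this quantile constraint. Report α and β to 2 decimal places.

α ≈ 5.35, β ≈ 68.93

With mean 0.072 fixed, write α = 0.072s, β = 0.928s where s = α+β.
Need P(θ < 0.037) = 0.1 under Beta(0.072s, 0.928s). Normal approximation: (q−m)/√(m(1−m)/s) ≈ z_{0.1} = -1.28, so s ≈ 0.072·0.928·(-1.28)²/(0.037−0.072)² = 89.6.
At s = 89.6: P(θ<0.037) ≈ 0.076. Adjusting to match 0.1 gives s ≈ 74.28.
So α = 0.072·74.28 ≈ 5.35, β = 0.928·74.28 ≈ 68.93.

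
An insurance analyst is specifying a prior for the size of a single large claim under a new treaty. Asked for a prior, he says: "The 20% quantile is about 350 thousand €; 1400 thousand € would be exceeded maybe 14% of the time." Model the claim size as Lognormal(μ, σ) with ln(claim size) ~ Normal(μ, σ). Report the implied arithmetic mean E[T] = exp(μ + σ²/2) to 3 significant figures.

E[T] ≈ 833 thousand €

If T ~ Lognormal(μ,σ) then ln T ~ Normal(μ,σ), so the p-quantile of ln T is μ + z_p·σ.
ln(350) = 5.858 and ln(1400) = 7.244; z_{0.2} = -0.8416, z_{0.86} = 1.08.
σ = (7.244 − 5.858)/(1.08 − (-0.8416)) = 0.721.
μ = 5.858 − (-0.8416)·0.721 = 6.465.
E[T] = exp(μ + σ²/2) = exp(6.465 + 0.2601) = 833 thousand €.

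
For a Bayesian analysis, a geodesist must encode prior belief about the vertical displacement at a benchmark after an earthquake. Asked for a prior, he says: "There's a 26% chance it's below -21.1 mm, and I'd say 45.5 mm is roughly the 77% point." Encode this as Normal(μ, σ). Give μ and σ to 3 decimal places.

For Normal(μ,σ), the p-quantile is μ + z_p·σ. Here z_{0.26} = -0.6433, z_{0.77} = 0.7388.
So -21.1 = μ − 0.6433σ and 45.5 = μ + 0.7388σ.
Subtracting: σ = (45.5 − -21.1)/(0.7388 − (-0.6433)) = 48.184.
Then μ = -21.1 − (-0.6433)·48.184 = 9.899.

μ = 9.899, σ = 48.184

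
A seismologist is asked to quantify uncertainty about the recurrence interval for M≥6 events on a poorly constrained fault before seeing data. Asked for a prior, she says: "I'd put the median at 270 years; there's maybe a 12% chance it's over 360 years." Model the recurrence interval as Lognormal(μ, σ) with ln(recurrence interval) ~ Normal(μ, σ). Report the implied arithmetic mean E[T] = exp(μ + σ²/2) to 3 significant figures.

If T ~ Lognormal(μ,σ) then ln T ~ Normal(μ,σ), so the p-quantile of ln T is μ + z_p·σ.
ln(270) = 5.598 and ln(360) = 5.886; z_{0.5} = 0, z_{0.88} = 1.175.
σ = (5.886 − 5.598)/(1.175 − (0)) = 0.245.
μ = 5.598 − (0)·0.245 = 5.598.
E[T] = exp(μ + σ²/2) = exp(5.598 + 0.0300) = 278 years.

E[T] ≈ 278 years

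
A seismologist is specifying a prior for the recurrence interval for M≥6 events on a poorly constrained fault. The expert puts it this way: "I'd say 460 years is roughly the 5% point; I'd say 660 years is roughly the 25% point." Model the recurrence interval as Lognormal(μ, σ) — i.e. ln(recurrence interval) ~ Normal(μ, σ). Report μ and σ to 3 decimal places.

If T ~ Lognormal(μ,σ) then ln T ~ Normal(μ,σ), so the p-quantile of ln T is μ + z_p·σ.
ln(460) = 6.131 and ln(660) = 6.492; z_{0.05} = -1.645, z_{0.25} = -0.6745.
σ = (6.492 − 6.131)/(-0.6745 − (-1.645)) = 0.372.
μ = 6.131 − (-1.645)·0.372 = 6.743.

μ ≈ 6.743, σ ≈ 0.372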